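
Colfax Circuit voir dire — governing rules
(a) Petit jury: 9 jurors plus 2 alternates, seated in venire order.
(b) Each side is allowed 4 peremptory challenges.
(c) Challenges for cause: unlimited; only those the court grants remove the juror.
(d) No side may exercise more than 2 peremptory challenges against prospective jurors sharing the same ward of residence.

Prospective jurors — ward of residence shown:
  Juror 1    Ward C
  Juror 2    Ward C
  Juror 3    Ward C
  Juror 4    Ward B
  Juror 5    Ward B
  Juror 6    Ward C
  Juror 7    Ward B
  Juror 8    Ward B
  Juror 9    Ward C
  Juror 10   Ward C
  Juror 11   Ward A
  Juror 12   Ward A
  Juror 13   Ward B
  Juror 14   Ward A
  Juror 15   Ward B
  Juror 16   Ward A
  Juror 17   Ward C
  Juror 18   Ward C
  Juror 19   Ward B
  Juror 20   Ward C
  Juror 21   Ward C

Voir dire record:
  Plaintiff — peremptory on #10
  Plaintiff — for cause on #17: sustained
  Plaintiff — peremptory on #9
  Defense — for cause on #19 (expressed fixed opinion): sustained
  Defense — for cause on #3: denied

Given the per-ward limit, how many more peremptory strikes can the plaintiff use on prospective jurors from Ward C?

0

Plaintiff peremptories so far: #10, #9 — 2 of 4 used, 2 left overall.
Against Ward C: #10, #9 — 2 used; per-ward cap 2 leaves 0.
Binding limit: min(2, 0) = 0.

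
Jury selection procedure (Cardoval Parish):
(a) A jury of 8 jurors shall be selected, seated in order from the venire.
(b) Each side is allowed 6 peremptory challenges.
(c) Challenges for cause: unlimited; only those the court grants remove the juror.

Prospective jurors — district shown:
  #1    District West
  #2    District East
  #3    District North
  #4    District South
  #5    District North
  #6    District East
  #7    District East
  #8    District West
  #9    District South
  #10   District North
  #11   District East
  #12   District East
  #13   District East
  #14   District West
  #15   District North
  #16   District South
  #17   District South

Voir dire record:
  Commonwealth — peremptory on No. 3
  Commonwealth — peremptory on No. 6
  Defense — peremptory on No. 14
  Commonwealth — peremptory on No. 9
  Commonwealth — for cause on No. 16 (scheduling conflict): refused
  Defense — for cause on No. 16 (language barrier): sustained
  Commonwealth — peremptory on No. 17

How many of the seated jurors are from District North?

2

Removed: #3, #6, #9, #14, #16, #17.
Seated jurors 1–8: #1, #2, #4, #5, #7, #8, #10, #11.
Of those, in District North: #5, #10 → 2.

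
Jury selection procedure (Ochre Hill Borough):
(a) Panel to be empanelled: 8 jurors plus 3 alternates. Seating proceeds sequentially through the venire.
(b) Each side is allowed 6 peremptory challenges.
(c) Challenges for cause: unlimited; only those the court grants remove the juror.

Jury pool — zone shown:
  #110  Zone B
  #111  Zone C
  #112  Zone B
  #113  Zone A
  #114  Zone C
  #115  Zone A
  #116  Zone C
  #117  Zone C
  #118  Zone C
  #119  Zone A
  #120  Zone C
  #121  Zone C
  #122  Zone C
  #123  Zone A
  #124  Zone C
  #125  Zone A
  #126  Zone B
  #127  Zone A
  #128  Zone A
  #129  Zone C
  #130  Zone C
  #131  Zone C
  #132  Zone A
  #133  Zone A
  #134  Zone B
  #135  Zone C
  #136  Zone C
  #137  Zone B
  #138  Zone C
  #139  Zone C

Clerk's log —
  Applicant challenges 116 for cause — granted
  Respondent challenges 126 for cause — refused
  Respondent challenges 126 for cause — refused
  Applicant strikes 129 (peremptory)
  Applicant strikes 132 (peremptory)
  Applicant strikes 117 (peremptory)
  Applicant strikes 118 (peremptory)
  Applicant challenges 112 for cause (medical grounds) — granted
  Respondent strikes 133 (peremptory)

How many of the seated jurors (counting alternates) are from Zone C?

Removed: #112, #116, #117, #118, #129, #132, #133.
Seated (11 incl. alternates): #110, #111, #113, #114, #115, #119, #120, #121, #122, #123, #124.
Of those, in Zone C: #111, #114, #120, #121, #122, #124 → 6.

6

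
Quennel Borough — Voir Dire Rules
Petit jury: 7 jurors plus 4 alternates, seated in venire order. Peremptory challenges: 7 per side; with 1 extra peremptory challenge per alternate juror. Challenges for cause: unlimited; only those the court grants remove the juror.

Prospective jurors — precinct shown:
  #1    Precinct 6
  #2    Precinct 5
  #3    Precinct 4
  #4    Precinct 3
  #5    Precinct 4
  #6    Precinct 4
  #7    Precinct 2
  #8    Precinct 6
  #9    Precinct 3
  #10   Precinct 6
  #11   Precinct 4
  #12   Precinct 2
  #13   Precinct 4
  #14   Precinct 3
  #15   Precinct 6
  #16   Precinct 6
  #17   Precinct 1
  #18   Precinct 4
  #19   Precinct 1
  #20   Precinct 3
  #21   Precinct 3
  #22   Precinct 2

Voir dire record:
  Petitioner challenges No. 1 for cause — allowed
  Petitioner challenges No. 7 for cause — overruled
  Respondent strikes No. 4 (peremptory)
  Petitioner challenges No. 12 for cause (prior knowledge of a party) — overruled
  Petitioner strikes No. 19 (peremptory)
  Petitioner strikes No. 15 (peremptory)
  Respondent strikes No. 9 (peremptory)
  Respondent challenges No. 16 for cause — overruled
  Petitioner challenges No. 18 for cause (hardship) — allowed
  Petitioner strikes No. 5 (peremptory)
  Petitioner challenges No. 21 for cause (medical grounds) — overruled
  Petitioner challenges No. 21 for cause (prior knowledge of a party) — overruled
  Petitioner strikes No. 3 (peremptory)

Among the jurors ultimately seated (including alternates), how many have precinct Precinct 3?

Removed: #1, #3, #4, #5, #9, #15, #18, #19.
Seated (11 incl. alternates): #2, #6, #7, #8, #10, #11, #12, #13, #14, #16, #17.
Of those, in Precinct 3: #14 → 1.

1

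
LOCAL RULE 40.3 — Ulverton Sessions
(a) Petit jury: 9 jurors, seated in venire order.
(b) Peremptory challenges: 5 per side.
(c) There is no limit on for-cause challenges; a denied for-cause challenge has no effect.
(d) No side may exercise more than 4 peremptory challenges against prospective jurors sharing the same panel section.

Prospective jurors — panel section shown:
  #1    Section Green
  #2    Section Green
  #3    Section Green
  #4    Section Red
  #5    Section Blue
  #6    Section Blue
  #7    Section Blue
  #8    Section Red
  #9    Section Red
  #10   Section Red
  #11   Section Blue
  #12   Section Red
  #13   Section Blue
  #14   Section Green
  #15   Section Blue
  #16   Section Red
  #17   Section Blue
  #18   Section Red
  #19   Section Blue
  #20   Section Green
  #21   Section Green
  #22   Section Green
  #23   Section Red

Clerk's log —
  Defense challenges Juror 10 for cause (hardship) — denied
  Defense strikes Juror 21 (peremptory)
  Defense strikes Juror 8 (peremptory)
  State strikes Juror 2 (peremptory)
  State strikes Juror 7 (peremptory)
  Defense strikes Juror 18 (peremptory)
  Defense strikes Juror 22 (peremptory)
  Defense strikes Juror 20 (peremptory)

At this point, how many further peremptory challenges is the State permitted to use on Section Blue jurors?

State peremptories so far: #2, #7 — 2 of 5 used, 3 left overall.
Against Section Blue: #7 — 1 used; per-section cap 4 leaves 3.
Binding limit: min(3, 3) = 3.

3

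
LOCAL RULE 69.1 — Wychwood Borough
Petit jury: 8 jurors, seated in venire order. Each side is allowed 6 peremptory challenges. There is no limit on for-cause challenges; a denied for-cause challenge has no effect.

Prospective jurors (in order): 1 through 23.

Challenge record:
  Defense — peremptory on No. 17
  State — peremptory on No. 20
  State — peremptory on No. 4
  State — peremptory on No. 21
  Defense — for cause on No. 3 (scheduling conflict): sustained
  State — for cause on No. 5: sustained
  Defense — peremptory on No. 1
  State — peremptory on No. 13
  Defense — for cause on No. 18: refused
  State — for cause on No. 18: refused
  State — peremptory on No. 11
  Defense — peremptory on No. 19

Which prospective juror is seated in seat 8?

Removed: #1, #3, #4, #5, #11, #13, #17, #19, #20, #21. (#18 stays — for-cause denied.)
Seating in order: seats 1–8 → #2, #6, #7, #8, #9, #10, #12, #14.
So seat 8 is #14.

14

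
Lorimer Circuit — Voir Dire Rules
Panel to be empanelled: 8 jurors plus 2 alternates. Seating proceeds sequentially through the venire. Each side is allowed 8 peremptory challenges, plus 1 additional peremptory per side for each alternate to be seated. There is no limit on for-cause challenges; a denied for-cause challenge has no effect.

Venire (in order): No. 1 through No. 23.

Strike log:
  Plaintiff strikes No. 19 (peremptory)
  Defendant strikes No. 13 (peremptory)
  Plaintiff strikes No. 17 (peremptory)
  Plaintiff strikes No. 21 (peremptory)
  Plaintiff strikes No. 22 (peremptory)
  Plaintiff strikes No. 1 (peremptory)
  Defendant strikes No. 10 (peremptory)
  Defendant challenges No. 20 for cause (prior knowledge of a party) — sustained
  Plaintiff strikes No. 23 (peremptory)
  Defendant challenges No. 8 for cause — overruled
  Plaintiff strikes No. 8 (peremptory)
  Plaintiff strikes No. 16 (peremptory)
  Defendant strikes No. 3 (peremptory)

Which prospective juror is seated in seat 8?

12

Removed: #1, #3, #8, #10, #13, #16, #17, #19, #20, #21, #22, #23.
Filling seats in venire order through position 8: #2, #4, #5, #6, #7, #9, #11, #12.
So seat 8 is #12.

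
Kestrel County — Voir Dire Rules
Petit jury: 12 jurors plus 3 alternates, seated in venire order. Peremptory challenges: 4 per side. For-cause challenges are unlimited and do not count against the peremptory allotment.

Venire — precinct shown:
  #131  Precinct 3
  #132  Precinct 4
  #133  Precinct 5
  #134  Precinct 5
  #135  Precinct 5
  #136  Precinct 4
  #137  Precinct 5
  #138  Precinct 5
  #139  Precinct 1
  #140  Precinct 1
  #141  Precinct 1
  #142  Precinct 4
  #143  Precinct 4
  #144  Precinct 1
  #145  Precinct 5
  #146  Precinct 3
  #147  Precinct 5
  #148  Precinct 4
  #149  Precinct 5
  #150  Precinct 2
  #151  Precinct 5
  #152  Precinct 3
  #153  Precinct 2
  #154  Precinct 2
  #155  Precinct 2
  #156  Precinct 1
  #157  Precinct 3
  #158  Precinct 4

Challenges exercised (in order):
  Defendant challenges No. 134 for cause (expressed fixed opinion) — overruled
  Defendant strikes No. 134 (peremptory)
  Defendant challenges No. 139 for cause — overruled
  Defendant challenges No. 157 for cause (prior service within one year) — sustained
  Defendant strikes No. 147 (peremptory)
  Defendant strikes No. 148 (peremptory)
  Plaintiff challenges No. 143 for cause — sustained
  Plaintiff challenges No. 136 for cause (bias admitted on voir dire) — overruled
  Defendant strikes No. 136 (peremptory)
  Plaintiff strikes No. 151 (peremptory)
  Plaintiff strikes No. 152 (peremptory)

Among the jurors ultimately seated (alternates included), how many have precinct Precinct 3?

Removed: #134, #136, #143, #147, #148, #151, #152, #157.
Seated (15 incl. alternates): #131, #132, #133, #135, #137, #138, #139, #140, #141, #142, #144, #145, #146, #149, #150.
Of those, in Precinct 3: #131, #146 → 2.

2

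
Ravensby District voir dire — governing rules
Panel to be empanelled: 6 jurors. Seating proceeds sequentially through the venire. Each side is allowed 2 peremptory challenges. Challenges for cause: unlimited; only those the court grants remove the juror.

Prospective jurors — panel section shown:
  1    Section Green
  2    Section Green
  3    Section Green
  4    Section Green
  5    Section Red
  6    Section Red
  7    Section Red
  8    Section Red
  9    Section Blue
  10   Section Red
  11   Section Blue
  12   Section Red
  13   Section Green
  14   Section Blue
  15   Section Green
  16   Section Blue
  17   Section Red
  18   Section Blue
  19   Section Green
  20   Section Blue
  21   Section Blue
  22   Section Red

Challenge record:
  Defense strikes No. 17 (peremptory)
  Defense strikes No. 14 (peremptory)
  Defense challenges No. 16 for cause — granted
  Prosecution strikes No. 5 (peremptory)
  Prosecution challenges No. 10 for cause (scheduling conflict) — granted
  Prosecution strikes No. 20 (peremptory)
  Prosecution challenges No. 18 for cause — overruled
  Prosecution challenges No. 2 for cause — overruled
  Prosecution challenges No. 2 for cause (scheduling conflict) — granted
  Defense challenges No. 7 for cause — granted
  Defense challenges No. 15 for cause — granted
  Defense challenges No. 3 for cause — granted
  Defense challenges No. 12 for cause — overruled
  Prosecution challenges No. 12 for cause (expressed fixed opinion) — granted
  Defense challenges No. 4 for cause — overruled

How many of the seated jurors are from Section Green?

Removed: #2, #3, #5, #7, #10, #12, #14, #15, #16, #17, #20.
Seated jurors 1–6: #1, #4, #6, #8, #9, #11.
Of those, in Section Green: #1, #4 → 2.

2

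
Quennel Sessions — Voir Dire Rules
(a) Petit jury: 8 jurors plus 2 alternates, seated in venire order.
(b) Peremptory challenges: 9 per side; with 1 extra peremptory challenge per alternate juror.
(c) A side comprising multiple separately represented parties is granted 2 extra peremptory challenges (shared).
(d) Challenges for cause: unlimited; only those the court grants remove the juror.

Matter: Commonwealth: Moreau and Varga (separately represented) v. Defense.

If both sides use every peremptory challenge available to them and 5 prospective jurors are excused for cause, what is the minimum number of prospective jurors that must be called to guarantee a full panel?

Seats to fill: 8 + 2 alternates = 10.
Peremptories — Commonwealth: 9 + 1×2 + 2 = 13; Defense: 9 + 1×2 = 11; total 24.
For-cause removals: 5.
Minimum venire: 10 + 24 + 5 = 39.

39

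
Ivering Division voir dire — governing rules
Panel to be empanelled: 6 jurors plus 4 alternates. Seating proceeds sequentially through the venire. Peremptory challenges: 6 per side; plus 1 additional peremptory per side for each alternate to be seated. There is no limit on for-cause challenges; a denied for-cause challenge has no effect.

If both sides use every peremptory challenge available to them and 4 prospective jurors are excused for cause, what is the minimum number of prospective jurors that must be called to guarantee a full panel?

34

Seats to fill: 6 + 4 alternates = 10.
Peremptories: 6 + 1×4 = 10 per side × 2 sides = 20.
For-cause removals: 4.
Minimum venire: 10 + 20 + 4 = 34.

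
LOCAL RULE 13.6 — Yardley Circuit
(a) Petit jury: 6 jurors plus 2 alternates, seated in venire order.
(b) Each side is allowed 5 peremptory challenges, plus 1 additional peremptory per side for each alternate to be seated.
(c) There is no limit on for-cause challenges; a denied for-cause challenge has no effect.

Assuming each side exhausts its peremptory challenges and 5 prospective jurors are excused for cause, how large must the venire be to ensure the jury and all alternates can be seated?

Seats to fill: 6 + 2 alternates = 8.
Peremptories: 5 + 1×2 = 7 per side × 2 sides = 14.
For-cause removals: 5.
Minimum venire: 8 + 14 + 5 = 27.

27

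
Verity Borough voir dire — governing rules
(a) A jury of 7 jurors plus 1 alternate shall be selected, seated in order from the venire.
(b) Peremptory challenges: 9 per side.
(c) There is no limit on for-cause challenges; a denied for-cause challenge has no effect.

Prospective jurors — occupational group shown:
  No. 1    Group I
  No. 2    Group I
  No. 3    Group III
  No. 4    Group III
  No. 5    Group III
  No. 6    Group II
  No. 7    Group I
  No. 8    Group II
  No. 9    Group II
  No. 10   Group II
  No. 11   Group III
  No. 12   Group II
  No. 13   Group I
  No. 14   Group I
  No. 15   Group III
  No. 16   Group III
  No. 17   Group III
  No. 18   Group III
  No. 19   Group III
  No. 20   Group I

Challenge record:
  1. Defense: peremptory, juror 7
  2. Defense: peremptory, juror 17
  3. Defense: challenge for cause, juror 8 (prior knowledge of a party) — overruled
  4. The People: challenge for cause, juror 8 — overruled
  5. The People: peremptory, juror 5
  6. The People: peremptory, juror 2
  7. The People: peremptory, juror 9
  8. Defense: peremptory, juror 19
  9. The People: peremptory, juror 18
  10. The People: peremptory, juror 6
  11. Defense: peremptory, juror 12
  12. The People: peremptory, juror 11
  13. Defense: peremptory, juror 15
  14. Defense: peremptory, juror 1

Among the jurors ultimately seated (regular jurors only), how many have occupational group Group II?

Removed: #1, #2, #5, #6, #7, #9, #11, #12, #15, #17, #18, #19.
Seated jurors 1–7: #3, #4, #8, #10, #13, #14, #16 (alternates #20 not counted).
Of those, in Group II: #8, #10 → 2.

2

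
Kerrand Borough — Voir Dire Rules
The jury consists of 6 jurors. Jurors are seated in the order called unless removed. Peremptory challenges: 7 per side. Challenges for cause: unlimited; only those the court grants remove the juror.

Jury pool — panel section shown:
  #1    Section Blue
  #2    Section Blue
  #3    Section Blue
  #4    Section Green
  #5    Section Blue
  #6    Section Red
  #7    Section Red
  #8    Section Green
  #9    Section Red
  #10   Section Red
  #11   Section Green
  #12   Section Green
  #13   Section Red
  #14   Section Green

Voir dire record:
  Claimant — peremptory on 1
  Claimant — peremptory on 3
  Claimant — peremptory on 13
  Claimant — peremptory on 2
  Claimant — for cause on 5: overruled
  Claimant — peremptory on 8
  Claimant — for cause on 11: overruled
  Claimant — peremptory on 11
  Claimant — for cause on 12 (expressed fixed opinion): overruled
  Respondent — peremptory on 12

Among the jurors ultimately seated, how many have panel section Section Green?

1

Removed: #1, #2, #3, #8, #11, #12, #13.
Seated jurors 1–6: #4, #5, #6, #7, #9, #10.
Of those, in Section Green: #4 → 1.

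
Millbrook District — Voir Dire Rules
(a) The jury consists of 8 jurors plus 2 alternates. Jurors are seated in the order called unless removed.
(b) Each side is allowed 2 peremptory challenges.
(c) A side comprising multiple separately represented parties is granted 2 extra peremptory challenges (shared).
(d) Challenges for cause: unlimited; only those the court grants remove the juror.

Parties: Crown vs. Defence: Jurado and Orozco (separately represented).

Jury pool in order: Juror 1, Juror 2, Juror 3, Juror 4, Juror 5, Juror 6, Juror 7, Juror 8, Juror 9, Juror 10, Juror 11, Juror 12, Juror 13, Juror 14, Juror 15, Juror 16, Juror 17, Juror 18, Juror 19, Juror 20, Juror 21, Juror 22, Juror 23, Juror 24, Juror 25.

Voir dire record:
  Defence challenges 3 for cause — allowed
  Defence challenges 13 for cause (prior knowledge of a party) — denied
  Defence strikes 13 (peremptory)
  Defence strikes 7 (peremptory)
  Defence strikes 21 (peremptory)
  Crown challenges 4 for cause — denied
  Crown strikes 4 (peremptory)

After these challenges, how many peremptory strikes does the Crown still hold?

Crown allotment: 2.
Crown peremptories used: #4 — 1 (the for-cause on #4 doesn't count).
Remaining: 2 − 1 = 1.

1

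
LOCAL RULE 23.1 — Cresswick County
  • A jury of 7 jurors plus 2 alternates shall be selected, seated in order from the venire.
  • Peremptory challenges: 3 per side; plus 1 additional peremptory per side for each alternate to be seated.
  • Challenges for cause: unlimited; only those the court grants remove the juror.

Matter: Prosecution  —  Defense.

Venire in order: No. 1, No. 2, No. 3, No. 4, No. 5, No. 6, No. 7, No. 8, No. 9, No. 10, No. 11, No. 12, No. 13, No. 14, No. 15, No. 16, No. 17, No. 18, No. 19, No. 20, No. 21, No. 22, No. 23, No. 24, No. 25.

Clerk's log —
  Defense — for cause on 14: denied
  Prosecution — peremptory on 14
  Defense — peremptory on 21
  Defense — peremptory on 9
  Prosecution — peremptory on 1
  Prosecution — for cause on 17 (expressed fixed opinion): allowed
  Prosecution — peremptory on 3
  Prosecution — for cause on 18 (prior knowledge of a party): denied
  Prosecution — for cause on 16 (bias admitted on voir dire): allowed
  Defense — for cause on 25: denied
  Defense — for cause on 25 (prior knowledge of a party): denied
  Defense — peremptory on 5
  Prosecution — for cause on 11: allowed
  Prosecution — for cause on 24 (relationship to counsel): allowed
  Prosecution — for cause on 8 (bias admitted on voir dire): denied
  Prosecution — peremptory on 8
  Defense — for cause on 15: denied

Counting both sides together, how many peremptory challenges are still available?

Prosecution allotment: 3 base + 1 × 2 alternates = 5. Defense allotment: 3 base + 1 × 2 alternates = 5.
Prosecution peremptories used: #14, #1, #3, #8 — 4 (for-cause on #17, #18, #16, #11, #24, #8 don't count).
Defense peremptories used: #21, #9, #5 — 3 (for-cause on #14, #25, #25, #15 don't count).
Remaining: (5 − 4) + (5 − 3) = 3.

3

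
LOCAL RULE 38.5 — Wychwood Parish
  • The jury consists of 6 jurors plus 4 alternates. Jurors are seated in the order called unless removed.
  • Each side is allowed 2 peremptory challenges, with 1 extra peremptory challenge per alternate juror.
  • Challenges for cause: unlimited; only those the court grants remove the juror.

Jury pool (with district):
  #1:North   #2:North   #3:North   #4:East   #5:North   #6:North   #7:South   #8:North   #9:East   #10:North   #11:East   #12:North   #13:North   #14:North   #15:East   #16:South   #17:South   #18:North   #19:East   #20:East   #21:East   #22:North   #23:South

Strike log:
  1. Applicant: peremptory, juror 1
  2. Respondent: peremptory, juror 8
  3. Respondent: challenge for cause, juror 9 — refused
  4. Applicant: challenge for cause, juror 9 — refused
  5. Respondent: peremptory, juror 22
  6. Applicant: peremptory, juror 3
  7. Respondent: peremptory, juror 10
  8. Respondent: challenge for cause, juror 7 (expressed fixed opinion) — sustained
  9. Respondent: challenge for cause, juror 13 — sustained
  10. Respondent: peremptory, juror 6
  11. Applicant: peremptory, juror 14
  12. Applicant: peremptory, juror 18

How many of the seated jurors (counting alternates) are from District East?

5

Removed: #1, #3, #6, #7, #8, #10, #13, #14, #18, #22.
Seated (10 incl. alternates): #2, #4, #5, #9, #11, #12, #15, #16, #17, #19.
Of those, in District East: #4, #9, #11, #15, #19 → 5.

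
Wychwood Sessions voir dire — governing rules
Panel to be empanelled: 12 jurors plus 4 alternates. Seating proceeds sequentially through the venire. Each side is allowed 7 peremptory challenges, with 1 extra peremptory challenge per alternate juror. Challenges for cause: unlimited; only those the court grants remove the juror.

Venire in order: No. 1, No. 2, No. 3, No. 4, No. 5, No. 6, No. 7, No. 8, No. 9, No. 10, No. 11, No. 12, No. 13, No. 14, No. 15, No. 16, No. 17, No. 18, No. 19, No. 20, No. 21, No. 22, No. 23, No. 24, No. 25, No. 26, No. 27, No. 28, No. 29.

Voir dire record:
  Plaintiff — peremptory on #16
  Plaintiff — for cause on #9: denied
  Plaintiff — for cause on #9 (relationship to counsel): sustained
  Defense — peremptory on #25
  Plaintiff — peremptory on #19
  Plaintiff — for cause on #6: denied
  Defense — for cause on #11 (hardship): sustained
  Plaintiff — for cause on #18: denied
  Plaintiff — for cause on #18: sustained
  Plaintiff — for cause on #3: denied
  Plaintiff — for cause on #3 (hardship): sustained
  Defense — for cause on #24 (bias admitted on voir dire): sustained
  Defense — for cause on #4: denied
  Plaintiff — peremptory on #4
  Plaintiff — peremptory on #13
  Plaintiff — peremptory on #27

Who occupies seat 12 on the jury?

Removed: #3, #4, #9, #11, #13, #16, #18, #19, #24, #25, #27. (#6 stays — for-cause denied.)
Seating in order: seats 1–12 → #1, #2, #5, #6, #7, #8, #10, #12, #14, #15, #17, #20; alternates → #21, #22, #23, #26.
So seat 12 is #20.

20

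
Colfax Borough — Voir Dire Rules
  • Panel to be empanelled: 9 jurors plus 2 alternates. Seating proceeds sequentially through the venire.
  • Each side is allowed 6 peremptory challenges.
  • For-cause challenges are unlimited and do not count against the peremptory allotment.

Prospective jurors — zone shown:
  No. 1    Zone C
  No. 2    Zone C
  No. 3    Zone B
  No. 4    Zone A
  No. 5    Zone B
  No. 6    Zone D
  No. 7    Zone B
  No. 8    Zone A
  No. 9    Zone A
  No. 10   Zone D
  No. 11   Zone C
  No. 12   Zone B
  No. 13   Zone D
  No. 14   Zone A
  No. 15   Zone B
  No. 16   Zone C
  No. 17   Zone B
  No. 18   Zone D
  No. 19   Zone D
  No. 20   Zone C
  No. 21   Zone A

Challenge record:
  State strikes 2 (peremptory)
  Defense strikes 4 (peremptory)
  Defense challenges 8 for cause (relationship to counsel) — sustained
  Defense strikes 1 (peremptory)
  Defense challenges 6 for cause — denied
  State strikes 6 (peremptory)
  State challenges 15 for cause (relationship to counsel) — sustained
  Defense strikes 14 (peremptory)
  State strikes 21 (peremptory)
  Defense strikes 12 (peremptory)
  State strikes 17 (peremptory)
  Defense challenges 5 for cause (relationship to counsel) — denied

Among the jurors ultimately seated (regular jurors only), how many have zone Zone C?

Removed: #1, #2, #4, #6, #8, #12, #14, #15, #17, #21.
Seated jurors 1–9: #3, #5, #7, #9, #10, #11, #13, #16, #18 (alternates #19, #20 not counted).
Of those, in Zone C: #11, #16 → 2.

2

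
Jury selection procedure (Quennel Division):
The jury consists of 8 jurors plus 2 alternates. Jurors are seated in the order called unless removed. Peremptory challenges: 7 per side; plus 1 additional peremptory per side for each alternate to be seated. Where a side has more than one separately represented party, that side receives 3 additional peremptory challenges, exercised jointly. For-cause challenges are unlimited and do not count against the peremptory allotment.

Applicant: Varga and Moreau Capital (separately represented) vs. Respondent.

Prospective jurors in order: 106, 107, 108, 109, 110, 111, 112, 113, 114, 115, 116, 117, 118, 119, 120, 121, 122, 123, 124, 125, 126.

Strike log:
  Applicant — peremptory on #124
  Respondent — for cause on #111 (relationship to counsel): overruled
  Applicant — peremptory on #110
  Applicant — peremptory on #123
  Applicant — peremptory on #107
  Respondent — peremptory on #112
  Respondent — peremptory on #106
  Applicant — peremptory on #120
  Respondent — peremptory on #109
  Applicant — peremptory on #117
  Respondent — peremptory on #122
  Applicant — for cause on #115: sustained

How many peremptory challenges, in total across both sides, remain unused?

11

Applicant allotment: 7 base + 1 × 2 alternates + 3 multi-party = 12. Respondent allotment: 7 base + 1 × 2 alternates = 9.
Applicant peremptories used: #124, #110, #123, #107, #120, #117 — 6 (the for-cause on #115 doesn't count).
Respondent peremptories used: #112, #106, #109, #122 — 4 (the for-cause on #111 doesn't count).
Remaining: (12 − 6) + (9 − 4) = 11.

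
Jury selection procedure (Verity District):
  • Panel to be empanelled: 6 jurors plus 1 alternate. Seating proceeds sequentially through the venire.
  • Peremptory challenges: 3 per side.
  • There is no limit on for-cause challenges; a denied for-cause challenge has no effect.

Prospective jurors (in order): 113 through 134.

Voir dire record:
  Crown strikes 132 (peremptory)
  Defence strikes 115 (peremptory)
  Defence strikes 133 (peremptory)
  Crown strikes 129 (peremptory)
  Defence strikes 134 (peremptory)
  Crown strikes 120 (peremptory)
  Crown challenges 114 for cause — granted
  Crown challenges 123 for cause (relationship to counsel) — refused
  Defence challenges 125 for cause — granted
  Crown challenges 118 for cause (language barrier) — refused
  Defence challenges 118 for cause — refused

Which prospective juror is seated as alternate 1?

Removed: #114, #115, #120, #125, #129, #132, #133, #134. (#118, #123 stay — for-cause denied.)
Seating in order: seats 1–6 → #113, #116, #117, #118, #119, #121; alternates → #122.
So alternate 1 is #122.

122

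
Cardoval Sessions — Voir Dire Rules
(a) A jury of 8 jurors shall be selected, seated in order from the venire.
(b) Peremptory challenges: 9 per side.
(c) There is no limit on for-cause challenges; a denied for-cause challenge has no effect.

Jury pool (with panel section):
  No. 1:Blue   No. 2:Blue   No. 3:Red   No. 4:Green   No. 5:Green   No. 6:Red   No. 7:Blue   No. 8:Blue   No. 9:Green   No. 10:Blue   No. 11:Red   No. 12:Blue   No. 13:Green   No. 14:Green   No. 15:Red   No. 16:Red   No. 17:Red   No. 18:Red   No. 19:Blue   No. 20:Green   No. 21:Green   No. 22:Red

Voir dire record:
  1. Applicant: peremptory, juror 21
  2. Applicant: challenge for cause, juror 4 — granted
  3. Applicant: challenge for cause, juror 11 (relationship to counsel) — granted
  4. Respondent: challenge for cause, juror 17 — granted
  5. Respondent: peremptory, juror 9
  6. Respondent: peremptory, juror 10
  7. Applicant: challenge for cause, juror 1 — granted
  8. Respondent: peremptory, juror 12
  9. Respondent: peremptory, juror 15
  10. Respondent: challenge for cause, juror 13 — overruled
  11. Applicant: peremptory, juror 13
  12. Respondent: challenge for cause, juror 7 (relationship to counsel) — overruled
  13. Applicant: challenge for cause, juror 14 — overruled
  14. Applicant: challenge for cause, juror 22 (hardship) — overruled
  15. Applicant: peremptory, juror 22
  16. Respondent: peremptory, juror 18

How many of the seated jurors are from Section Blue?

3

Removed: #1, #4, #9, #10, #11, #12, #13, #15, #17, #18, #21, #22.
Seated jurors 1–8: #2, #3, #5, #6, #7, #8, #14, #16.
Of those, in Section Blue: #2, #7, #8 → 3.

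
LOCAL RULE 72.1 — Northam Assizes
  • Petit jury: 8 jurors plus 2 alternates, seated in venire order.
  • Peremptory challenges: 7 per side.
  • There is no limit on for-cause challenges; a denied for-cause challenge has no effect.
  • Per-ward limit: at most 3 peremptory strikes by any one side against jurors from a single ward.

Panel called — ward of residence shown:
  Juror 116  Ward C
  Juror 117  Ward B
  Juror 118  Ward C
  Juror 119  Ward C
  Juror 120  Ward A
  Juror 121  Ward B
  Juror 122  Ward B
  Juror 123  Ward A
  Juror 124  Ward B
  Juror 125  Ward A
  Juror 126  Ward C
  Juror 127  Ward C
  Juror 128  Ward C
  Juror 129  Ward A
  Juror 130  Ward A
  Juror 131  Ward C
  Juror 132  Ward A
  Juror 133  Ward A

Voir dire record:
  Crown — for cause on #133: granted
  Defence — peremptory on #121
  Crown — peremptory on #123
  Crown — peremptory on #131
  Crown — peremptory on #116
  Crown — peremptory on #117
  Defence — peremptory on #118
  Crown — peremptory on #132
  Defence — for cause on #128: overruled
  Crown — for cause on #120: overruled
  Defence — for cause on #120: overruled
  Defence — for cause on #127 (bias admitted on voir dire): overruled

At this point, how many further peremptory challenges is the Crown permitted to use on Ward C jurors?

1

Crown peremptories so far: #123, #131, #116, #117, #132 — 5 of 7 used, 2 left overall.
Against Ward C: #131, #116 — 2 used; per-ward cap 3 leaves 1.
Binding limit: min(2, 1) = 1.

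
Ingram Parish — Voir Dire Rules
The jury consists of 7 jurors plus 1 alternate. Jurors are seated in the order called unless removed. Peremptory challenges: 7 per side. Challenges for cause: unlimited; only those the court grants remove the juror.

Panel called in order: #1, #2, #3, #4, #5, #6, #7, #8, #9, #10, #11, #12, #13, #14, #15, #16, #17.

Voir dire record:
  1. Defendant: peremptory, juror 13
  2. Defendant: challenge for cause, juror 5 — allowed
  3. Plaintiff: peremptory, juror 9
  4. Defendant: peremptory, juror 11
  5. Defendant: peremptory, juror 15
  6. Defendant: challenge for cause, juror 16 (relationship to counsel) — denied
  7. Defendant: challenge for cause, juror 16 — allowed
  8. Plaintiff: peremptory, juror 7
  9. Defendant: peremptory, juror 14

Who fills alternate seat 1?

Removed: #5, #7, #9, #11, #13, #14, #15, #16.
Seating in order: seats 1–7 → #1, #2, #3, #4, #6, #8, #10; alternates → #12.
So alternate 1 is #12.

12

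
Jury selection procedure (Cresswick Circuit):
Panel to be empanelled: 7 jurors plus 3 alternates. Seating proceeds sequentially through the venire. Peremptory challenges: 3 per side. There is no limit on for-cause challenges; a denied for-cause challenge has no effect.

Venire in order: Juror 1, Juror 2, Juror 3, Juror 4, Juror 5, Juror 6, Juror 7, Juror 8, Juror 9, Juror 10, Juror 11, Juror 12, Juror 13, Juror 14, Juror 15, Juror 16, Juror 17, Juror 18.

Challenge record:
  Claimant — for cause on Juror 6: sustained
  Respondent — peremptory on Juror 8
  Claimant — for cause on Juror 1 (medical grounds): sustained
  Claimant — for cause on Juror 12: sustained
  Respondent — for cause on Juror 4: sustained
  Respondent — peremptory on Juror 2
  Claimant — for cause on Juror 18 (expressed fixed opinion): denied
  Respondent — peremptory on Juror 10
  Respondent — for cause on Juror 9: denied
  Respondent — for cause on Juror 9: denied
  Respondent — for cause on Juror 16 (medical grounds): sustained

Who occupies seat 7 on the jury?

Removed: #1, #2, #4, #6, #8, #10, #12, #16. (#9, #18 stay — for-cause denied.)
Filling seats in venire order through position 7: #3, #5, #7, #9, #11, #13, #14.
So seat 7 is #14.

14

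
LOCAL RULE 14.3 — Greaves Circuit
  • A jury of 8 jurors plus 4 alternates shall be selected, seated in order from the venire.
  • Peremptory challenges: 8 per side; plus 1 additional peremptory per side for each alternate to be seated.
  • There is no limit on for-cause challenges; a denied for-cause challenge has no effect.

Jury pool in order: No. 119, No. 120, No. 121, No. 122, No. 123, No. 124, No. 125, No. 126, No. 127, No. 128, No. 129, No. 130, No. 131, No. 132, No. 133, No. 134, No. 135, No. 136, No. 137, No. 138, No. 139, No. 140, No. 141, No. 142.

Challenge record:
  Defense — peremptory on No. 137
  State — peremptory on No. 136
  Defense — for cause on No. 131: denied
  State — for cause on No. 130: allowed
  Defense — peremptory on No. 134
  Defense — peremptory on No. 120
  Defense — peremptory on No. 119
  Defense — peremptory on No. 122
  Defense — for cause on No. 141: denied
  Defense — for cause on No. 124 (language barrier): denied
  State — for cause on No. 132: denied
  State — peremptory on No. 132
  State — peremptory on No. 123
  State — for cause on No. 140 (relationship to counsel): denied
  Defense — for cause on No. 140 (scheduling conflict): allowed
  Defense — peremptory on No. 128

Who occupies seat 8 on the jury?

133

Removed: #119, #120, #122, #123, #128, #130, #132, #134, #136, #137, #140. (#124, #131, #141 stay — for-cause denied.)
Seating in order: seats 1–8 → #121, #124, #125, #126, #127, #129, #131, #133; alternates → #135, #138, #139, #141.
So seat 8 is #133.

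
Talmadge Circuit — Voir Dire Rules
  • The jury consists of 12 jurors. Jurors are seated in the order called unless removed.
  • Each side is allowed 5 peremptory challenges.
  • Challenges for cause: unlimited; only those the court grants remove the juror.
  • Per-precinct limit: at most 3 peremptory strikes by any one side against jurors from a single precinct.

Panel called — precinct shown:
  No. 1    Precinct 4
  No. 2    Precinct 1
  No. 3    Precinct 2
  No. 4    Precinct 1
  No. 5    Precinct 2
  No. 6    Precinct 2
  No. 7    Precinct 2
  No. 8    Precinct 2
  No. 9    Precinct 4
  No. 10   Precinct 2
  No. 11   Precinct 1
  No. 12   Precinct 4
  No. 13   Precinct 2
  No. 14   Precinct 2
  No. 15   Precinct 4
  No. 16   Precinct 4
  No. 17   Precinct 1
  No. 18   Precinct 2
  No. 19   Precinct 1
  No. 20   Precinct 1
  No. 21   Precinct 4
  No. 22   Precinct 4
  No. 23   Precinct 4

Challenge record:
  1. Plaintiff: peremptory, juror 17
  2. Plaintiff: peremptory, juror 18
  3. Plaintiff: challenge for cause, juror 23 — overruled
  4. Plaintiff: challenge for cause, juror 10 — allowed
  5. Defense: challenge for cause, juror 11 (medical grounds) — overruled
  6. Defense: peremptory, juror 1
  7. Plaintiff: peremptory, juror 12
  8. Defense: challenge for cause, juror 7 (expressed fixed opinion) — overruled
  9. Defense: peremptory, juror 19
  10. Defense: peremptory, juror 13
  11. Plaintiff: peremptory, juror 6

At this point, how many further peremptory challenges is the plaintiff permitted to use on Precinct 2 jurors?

1

Plaintiff peremptories so far: #17, #18, #12, #6 — 4 of 5 used, 1 left overall.
Against Precinct 2: #18, #6 — 2 used; per-precinct cap 3 leaves 1.
Binding limit: min(1, 1) = 1.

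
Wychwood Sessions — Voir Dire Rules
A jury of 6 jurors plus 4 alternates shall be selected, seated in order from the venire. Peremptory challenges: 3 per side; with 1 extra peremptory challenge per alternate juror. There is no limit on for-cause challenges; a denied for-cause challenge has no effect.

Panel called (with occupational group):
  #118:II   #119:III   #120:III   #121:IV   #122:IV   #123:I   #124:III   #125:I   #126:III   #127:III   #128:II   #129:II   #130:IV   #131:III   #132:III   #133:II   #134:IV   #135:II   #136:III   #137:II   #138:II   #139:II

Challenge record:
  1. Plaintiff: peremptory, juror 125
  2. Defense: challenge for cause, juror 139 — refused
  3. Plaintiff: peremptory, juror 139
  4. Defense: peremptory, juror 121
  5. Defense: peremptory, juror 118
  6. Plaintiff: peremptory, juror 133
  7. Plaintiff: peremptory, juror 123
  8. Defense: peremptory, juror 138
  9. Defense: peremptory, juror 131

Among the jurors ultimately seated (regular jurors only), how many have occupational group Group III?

5

Removed: #118, #121, #123, #125, #131, #133, #138, #139.
Seated jurors 1–6: #119, #120, #122, #124, #126, #127 (alternates #128, #129, #130, #132 not counted).
Of those, in Group III: #119, #120, #124, #126, #127 → 5.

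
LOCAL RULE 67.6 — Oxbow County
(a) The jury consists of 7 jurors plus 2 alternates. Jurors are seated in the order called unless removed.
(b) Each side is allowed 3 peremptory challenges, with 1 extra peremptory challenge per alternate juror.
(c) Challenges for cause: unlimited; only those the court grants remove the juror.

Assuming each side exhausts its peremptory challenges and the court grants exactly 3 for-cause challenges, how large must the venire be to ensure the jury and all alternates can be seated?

Seats to fill: 7 + 2 alternates = 9.
Peremptories: 3 + 1×2 = 5 per side × 2 sides = 10.
For-cause removals: 3.
Minimum venire: 9 + 10 + 3 = 22.

22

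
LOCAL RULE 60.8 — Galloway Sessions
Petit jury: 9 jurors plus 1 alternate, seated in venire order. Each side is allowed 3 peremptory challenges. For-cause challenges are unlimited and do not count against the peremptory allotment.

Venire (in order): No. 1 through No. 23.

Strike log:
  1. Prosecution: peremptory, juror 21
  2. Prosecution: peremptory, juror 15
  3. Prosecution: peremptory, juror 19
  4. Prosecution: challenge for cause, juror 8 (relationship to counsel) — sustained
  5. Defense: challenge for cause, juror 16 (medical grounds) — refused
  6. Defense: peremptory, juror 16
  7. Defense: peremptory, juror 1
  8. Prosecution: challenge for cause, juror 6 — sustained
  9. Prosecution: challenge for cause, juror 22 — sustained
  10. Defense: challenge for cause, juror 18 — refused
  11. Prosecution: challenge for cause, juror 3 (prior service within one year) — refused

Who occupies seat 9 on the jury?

12

Removed: #1, #6, #8, #15, #16, #19, #21, #22. (#3, #18 stay — for-cause denied.)
Filling seats in venire order through position 9: #2, #3, #4, #5, #7, #9, #10, #11, #12.
So seat 9 is #12.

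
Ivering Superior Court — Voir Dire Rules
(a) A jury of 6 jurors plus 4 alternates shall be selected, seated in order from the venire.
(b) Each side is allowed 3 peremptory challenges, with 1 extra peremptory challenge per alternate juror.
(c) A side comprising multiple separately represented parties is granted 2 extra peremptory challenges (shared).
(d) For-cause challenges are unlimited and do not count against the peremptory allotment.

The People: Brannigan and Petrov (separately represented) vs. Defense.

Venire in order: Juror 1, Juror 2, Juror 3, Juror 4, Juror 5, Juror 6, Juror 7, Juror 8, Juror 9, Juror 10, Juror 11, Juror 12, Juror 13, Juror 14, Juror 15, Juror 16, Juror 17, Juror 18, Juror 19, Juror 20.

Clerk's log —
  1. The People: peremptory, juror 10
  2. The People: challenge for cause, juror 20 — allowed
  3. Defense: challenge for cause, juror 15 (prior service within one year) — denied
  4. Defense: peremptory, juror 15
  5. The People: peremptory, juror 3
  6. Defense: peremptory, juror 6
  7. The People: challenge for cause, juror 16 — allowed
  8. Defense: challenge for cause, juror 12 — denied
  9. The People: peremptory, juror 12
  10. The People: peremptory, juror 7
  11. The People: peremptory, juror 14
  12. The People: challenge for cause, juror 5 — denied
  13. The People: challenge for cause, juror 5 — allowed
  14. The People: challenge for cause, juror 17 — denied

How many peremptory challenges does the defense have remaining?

5

Defense allotment: 3 base + 1 × 4 alternates = 7.
Defense peremptories used: #15, #6 — 2 (for-cause on #15, #12 don't count).
Remaining: 7 − 2 = 5.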